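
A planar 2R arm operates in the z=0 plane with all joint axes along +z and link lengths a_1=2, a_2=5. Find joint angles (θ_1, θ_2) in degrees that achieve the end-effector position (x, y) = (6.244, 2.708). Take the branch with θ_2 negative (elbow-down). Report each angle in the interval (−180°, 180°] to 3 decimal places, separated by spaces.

cos θ_2 = (46.3208−2²−5²)/(2·2·5) = 0.8660; θ_2 = -29.9983° (elbow-down)
β = atan2(2.7080,6.2440) = 23.4462°; ψ = atan2(-2.4999,6.3302) = -21.5497°
θ_1 = β − ψ = 44.9959°

44.996 -29.998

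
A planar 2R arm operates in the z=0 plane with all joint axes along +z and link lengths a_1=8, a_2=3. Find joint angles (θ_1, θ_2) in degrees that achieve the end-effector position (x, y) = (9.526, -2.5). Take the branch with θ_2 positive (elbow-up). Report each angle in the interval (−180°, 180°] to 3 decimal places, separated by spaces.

cos θ_2 = (96.9947−8²−3²)/(2·8·3) = 0.4999; θ_2 = 60.0073° (elbow-up)
β = atan2(-2.5000,9.5260) = -14.7051°; ψ = atan2(2.5983,9.4997) = 15.2969°
θ_1 = β − ψ = -30.0020°

-30.002 60.007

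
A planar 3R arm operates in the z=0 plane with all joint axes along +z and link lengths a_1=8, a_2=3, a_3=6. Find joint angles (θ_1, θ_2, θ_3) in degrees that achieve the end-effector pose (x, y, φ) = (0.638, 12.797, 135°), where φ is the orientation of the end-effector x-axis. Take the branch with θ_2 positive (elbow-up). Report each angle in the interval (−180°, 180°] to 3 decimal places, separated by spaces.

wrist centre = target − a_3·(cos φ, sin φ) = (4.8806, 8.5544)
cos θ_2 = (96.9977−8²−3²)/(2·8·3) = 0.5000; θ_2 = 60.0031° (elbow-up)
β = atan2(8.5544,4.8806) = 60.2933°; ψ = atan2(2.5982,9.4999) = 15.2960°
θ_1 = β − ψ = 44.9973°
θ_3 = φ − θ_1 − θ_2 = 29.9996° (wrapped to (-180°,180°])

44.997 60.003 30.000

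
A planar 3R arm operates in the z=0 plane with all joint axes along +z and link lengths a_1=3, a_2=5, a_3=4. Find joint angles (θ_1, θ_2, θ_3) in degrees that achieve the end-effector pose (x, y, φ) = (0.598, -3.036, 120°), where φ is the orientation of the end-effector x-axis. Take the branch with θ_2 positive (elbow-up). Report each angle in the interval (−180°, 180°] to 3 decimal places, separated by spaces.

-106.426 59.998 166.428

wrist centre = target − a_3·(cos φ, sin φ) = (2.5980, -6.5001)
cos θ_2 = (49.0009−3²−5²)/(2·3·5) = 0.5000; θ_2 = 59.9980° (elbow-up)
β = atan2(-6.5001,2.5980) = -68.2141°; ψ = atan2(4.3300,5.5002) = 38.2119°
θ_1 = β − ψ = -106.4260°
θ_3 = φ − θ_1 − θ_2 = 166.4280° (wrapped to (-180°,180°])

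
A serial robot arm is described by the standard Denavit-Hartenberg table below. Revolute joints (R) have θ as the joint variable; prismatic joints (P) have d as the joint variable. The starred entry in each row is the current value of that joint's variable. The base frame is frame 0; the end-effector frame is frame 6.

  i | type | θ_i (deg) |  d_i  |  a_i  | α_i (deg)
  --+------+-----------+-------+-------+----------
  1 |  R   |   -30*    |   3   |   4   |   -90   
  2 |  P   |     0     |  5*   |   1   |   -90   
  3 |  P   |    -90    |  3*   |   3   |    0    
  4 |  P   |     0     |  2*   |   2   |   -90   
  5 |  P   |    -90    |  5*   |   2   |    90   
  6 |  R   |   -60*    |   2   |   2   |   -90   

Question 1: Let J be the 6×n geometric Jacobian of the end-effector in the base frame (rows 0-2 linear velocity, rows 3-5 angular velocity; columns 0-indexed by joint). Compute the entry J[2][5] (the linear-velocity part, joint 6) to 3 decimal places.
-1.732

axis z_5 = (-0.5000,-0.8660,-0.0000); lever o_n−o_5 = (-2.5000,-0.8660,-1.0000)
cross product → J_v[:, 5] = (0.8660,-0.5000,-1.7321)
J_ω[:, 5] = z_5
entry J[2][5] = -1.7321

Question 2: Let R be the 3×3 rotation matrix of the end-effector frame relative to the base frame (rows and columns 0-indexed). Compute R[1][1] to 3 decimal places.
End-effector y-axis (col 1 of R) = (0.5000,0.8660,0.0000)
R[1][1] = 0.8660

0.866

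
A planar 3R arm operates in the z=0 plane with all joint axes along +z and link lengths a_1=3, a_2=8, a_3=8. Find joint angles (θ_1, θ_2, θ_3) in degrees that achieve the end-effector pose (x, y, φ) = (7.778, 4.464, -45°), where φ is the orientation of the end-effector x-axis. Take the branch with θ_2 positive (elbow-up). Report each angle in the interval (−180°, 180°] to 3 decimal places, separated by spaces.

44.987 45.017 -135.005

wrist centre = target − a_3·(cos φ, sin φ) = (2.1211, 10.1209)
cos θ_2 = (106.9310−3²−8²)/(2·3·8) = 0.7069; θ_2 = 45.0172° (elbow-up)
β = atan2(10.1209,2.1211) = 78.1632°; ψ = atan2(5.6585,8.6552) = 33.1758°
θ_1 = β − ψ = 44.9874°
θ_3 = φ − θ_1 − θ_2 = -135.0046° (wrapped to (-180°,180°])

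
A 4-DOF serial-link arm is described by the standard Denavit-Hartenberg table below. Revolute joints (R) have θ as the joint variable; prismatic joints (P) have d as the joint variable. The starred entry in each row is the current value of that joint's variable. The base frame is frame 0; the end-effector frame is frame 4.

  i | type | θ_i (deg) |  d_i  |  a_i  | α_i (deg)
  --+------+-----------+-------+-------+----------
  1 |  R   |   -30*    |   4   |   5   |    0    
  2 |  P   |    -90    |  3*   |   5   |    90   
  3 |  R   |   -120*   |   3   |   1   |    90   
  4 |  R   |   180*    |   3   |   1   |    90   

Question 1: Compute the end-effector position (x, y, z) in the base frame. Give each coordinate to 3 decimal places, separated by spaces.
0.531 -3.080 8.500

after link 1: o_1 = (4.3301, -2.5000, 4.0000)
after link 2: o_2 = (1.8301, -6.8301, 7.0000)
after link 3: o_3 = (-0.5179, -4.8971, 6.1340)
after link 4: o_4 = (0.5311, -3.0801, 8.5000)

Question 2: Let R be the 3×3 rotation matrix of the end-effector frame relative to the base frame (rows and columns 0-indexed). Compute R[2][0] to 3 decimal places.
0.866

End-effector x-axis (col 0 of R) = (-0.2500,-0.4330,0.8660)
R[2][0] = 0.8660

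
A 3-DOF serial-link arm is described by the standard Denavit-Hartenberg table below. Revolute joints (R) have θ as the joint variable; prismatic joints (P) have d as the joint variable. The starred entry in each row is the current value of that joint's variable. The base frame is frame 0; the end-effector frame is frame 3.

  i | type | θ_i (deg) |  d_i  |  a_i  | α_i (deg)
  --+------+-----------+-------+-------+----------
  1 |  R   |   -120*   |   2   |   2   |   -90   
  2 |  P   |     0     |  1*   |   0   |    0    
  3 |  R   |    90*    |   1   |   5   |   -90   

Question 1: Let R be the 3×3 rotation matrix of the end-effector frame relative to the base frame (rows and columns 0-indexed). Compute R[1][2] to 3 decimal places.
End-effector z-axis (col 2 of R) = (0.5000,0.8660,-0.0000)
R[1][2] = 0.8660

0.866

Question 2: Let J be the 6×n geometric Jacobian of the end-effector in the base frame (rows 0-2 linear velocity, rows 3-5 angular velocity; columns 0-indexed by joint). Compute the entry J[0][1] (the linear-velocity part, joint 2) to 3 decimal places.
prismatic axis z_1 = (0.8660,-0.5000,0.0000)
J_v[:, 1] = z_1; J_ω[:, 1] = (0,0,0)
entry J[0][1] = 0.8660

0.866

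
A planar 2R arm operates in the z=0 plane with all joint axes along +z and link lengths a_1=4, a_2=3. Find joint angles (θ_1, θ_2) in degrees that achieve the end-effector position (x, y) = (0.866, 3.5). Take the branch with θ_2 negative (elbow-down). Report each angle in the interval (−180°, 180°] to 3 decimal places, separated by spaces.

cos θ_2 = (13.0000−4²−3²)/(2·4·3) = -0.5000; θ_2 = -120.0001° (elbow-down)
β = atan2(3.5000,0.8660) = 76.1025°; ψ = atan2(-2.5981,2.5000) = -46.1021°
θ_1 = β − ψ = 122.2046°

122.205 -120.000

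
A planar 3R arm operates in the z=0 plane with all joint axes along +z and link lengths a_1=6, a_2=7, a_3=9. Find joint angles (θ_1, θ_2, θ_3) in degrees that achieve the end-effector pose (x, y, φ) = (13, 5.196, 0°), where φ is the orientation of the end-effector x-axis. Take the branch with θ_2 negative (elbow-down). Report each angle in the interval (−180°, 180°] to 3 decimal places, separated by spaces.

120.000 -120.001 0.001

wrist centre = target − a_3·(cos φ, sin φ) = (4.0000, 5.1960)
cos θ_2 = (42.9984−6²−7²)/(2·6·7) = -0.5000; θ_2 = -120.0012° (elbow-down)
β = atan2(5.1960,4.0000) = 52.4101°; ψ = atan2(-6.0621,2.4999) = -67.5899°
θ_1 = β − ψ = 120.0000°
θ_3 = φ − θ_1 − θ_2 = 0.0012° (wrapped to (-180°,180°])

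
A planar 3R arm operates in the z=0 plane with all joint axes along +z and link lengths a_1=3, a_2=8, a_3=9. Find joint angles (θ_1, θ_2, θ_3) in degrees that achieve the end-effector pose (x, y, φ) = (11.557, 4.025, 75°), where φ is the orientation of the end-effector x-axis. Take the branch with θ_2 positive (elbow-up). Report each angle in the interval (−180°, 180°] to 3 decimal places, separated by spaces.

wrist centre = target − a_3·(cos φ, sin φ) = (9.2276, -4.6683)
cos θ_2 = (106.9425−3²−8²)/(2·3·8) = 0.7071; θ_2 = 44.9978° (elbow-up)
β = atan2(-4.6683,9.2276) = -26.8352°; ψ = atan2(5.6566,8.6571) = 33.1611°
θ_1 = β − ψ = -59.9963°
θ_3 = φ − θ_1 − θ_2 = 89.9985° (wrapped to (-180°,180°])

-59.996 44.998 89.999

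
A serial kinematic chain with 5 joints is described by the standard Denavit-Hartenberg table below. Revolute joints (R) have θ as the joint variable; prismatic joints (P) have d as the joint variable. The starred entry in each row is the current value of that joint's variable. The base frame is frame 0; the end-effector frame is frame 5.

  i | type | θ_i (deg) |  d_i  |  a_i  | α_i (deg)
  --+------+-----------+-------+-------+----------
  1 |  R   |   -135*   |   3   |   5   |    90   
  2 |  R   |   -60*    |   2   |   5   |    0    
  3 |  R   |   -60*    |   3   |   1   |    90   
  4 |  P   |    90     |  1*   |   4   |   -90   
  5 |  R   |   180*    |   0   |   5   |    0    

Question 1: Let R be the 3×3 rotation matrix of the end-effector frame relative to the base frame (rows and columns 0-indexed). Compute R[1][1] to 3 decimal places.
End-effector y-axis (col 1 of R) = (0.6124,0.6124,0.5000)
R[1][1] = 0.6124

0.612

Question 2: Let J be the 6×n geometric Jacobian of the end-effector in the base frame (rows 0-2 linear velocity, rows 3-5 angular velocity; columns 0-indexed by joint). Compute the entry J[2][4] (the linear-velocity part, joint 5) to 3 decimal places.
axis z_4 = (-0.3536,-0.3536,0.8660); lever o_n−o_4 = (3.5355,-3.5355,-0.0000)
cross product → J_v[:, 4] = (3.0619,3.0619,2.5000)
J_ω[:, 4] = z_4
entry J[2][4] = 2.5000

2.500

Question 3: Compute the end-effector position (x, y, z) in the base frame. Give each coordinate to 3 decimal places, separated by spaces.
-7.166 -1.509 -1.696

after link 1: o_1 = (-3.5355, -3.5355, 3.0000)
after link 2: o_2 = (-6.7175, -3.8891, -1.3301)
after link 3: o_3 = (-8.4853, -1.4142, -2.1962)
after link 4: o_4 = (-10.7013, 2.0266, -1.6962)
after link 5: o_5 = (-7.1658, -1.5089, -1.6962)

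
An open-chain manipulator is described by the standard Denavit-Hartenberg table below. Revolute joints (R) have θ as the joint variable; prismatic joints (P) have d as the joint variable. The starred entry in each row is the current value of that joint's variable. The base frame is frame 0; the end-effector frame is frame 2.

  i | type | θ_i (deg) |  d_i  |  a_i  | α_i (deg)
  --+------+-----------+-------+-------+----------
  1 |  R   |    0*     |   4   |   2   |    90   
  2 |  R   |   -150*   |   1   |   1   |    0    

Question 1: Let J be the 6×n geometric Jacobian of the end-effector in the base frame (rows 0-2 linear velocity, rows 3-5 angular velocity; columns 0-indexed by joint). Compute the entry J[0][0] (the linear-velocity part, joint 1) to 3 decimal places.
axis z_0 = ẑ; lever o_n−o_0 = (1.1340,-1.0000,3.5000)
cross product → J_v[:, 0] = (1.0000,1.1340,-0.0000)
J_ω[:, 0] = z_0
entry J[0][0] = 1.0000

1.000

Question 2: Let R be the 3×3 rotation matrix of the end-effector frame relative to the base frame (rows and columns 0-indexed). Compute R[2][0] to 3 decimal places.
-0.500

End-effector x-axis (col 0 of R) = (-0.8660,-0.0000,-0.5000)
R[2][0] = -0.5000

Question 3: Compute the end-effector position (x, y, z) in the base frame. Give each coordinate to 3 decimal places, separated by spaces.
1.134 -1.000 3.500

after link 1: o_1 = (2.0000, 0.0000, 4.0000)
after link 2: o_2 = (1.1340, -1.0000, 3.5000)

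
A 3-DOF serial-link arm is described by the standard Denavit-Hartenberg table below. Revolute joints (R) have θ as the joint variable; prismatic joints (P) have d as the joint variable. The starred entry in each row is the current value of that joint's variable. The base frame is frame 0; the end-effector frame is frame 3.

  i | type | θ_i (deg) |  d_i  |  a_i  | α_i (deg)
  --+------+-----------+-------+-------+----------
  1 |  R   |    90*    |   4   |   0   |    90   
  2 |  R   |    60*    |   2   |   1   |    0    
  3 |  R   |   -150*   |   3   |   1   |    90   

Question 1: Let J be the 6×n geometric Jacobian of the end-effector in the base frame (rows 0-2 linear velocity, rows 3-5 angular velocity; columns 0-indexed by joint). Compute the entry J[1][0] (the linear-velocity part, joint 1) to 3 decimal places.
axis z_0 = ẑ; lever o_n−o_0 = (5.0000,0.5000,3.8660)
cross product → J_v[:, 0] = (-0.5000,5.0000,0.0000)
J_ω[:, 0] = z_0
entry J[1][0] = 5.0000

5.000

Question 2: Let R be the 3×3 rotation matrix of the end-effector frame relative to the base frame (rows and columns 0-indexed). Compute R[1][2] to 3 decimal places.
-1.000

End-effector z-axis (col 2 of R) = (-0.0000,-1.0000,0.0000)
R[1][2] = -1.0000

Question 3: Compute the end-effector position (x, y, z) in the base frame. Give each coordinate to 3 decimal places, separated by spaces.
5.000 0.500 3.866

after link 1: o_1 = (0.0000, 0.0000, 4.0000)
after link 2: o_2 = (2.0000, 0.5000, 4.8660)
after link 3: o_3 = (5.0000, 0.5000, 3.8660)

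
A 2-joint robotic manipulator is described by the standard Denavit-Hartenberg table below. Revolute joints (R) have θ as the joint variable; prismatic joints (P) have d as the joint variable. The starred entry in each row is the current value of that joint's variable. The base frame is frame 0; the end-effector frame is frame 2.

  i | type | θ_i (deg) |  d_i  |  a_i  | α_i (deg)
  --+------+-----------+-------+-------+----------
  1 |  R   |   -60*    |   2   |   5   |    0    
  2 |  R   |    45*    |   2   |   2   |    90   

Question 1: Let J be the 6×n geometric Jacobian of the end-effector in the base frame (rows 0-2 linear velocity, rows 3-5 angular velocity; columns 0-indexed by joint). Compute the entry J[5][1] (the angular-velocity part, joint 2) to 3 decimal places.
1.000

axis z_1 = (0.0000,0.0000,1.0000); lever o_n−o_1 = (1.9319,-0.5176,2.0000)
cross product → J_v[:, 1] = (0.5176,1.9319,-0.0000)
J_ω[:, 1] = z_1
entry J[5][1] = 1.0000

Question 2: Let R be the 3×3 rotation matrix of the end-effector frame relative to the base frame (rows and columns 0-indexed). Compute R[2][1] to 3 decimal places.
End-effector y-axis (col 1 of R) = (0.0000,0.0000,1.0000)
R[2][1] = 1.0000

1.000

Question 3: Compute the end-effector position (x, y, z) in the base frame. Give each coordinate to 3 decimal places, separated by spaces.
after link 1: o_1 = (2.5000, -4.3301, 2.0000)
after link 2: o_2 = (4.4319, -4.8478, 4.0000)

4.432 -4.848 4.000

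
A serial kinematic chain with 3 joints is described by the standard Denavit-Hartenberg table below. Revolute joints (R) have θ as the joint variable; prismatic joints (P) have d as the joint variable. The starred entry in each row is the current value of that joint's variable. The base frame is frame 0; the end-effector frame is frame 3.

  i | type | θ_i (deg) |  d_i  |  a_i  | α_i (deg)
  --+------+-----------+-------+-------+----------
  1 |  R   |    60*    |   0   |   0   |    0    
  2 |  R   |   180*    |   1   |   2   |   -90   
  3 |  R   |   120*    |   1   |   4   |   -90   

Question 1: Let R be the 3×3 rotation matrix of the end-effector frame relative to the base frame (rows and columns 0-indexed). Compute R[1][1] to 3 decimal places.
End-effector y-axis (col 1 of R) = (-0.8660,0.5000,-0.0000)
R[1][1] = 0.5000

0.500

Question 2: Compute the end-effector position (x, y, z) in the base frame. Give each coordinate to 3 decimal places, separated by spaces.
after link 1: o_1 = (0.0000, 0.0000, 0.0000)
after link 2: o_2 = (-1.0000, -1.7321, 1.0000)
after link 3: o_3 = (0.8660, -0.5000, -2.4641)

0.866 -0.500 -2.464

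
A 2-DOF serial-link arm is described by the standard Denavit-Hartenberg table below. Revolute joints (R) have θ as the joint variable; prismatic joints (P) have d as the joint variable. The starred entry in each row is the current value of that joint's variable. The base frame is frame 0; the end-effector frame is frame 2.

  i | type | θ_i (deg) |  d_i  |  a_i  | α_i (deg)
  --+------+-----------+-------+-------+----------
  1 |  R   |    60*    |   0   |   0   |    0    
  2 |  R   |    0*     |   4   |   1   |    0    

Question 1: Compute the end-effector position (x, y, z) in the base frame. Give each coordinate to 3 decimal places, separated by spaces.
0.500 0.866 4.000

after link 1: o_1 = (0.0000, 0.0000, 0.0000)
after link 2: o_2 = (0.5000, 0.8660, 4.0000)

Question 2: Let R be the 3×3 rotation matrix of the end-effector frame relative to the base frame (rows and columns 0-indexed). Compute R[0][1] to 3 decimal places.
-0.866

End-effector y-axis (col 1 of R) = (-0.8660,0.5000,0.0000)
R[0][1] = -0.8660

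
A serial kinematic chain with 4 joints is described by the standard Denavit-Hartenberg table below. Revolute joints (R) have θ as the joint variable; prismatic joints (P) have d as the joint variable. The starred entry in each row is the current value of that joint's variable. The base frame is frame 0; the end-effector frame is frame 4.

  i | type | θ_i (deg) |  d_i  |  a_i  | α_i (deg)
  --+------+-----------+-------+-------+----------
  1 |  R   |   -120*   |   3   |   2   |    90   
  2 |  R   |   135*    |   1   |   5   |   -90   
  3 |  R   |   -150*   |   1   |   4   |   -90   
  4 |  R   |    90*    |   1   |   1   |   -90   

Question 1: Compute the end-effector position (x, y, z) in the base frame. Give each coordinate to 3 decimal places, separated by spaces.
after link 1: o_1 = (-1.0000, -1.7321, 3.0000)
after link 2: o_2 = (-0.0983, 1.8298, 6.5355)
after link 3: o_3 = (-2.7015, 1.3209, 3.3789)
after link 4: o_4 = (-3.6283, 1.4477, 4.4396)

-3.628 1.448 4.440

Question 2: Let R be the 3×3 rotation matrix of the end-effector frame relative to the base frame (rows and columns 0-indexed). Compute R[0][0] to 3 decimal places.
-0.354

End-effector x-axis (col 0 of R) = (-0.3536,-0.6124,0.7071)
R[0][0] = -0.3536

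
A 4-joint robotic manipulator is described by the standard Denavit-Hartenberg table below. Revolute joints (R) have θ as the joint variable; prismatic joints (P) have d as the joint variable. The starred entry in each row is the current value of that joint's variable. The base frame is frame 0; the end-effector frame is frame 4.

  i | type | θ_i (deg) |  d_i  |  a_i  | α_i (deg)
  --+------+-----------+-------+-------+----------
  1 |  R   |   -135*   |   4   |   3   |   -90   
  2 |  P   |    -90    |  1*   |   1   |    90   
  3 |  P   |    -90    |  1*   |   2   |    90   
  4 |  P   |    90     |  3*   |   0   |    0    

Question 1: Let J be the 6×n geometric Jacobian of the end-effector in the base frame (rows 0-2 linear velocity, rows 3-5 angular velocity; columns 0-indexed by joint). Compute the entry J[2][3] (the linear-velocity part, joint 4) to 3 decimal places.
prismatic axis z_3 = (0.0000,0.0000,-1.0000)
J_v[:, 3] = z_3; J_ω[:, 3] = (0,0,0)
entry J[2][3] = -1.0000

-1.000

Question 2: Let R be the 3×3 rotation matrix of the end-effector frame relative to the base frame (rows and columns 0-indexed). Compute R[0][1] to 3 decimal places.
End-effector y-axis (col 1 of R) = (0.7071,-0.7071,0.0000)
R[0][1] = 0.7071

0.707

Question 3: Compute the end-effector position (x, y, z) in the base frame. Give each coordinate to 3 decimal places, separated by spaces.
-2.121 -0.707 2.000

after link 1: o_1 = (-2.1213, -2.1213, 4.0000)
after link 2: o_2 = (-1.4142, -2.8284, 5.0000)
after link 3: o_3 = (-2.1213, -0.7071, 5.0000)
after link 4: o_4 = (-2.1213, -0.7071, 2.0000)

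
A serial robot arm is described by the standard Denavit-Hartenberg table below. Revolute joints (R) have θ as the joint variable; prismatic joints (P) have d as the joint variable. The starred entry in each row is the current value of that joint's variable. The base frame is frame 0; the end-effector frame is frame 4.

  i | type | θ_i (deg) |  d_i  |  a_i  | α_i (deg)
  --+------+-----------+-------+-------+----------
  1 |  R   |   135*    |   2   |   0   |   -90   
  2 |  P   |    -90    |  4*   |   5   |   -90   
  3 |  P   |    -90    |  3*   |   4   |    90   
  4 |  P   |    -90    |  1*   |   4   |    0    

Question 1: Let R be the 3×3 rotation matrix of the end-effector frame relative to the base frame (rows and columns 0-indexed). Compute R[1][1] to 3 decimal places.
End-effector y-axis (col 1 of R) = (-0.7071,-0.7071,0.0000)
R[1][1] = -0.7071

-0.707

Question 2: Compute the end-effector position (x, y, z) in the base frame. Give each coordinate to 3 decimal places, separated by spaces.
after link 1: o_1 = (0.0000, 0.0000, 2.0000)
after link 2: o_2 = (-2.8284, -2.8284, 7.0000)
after link 3: o_3 = (-7.7782, -3.5355, 7.0000)
after link 4: o_4 = (-4.9497, -6.3640, 6.0000)

-4.950 -6.364 6.000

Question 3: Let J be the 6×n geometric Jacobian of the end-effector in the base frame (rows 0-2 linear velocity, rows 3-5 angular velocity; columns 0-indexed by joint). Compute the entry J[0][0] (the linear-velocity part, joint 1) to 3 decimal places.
axis z_0 = ẑ; lever o_n−o_0 = (-4.9497,-6.3640,6.0000)
cross product → J_v[:, 0] = (6.3640,-4.9497,0.0000)
J_ω[:, 0] = z_0
entry J[0][0] = 6.3640

6.364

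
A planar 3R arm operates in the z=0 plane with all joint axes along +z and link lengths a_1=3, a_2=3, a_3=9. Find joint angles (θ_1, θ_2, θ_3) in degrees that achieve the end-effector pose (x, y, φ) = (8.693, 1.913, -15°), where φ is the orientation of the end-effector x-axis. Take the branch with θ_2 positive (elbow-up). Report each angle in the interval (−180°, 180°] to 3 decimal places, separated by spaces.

wrist centre = target − a_3·(cos φ, sin φ) = (-0.0003, 4.2424)
cos θ_2 = (17.9977−3²−3²)/(2·3·3) = -0.0001; θ_2 = 90.0073° (elbow-up)
β = atan2(4.2424,-0.0003) = 90.0045°; ψ = atan2(3.0000,2.9996) = 45.0036°
θ_1 = β − ψ = 45.0009°
θ_3 = φ − θ_1 − θ_2 = -150.0081° (wrapped to (-180°,180°])

45.001 90.007 -150.008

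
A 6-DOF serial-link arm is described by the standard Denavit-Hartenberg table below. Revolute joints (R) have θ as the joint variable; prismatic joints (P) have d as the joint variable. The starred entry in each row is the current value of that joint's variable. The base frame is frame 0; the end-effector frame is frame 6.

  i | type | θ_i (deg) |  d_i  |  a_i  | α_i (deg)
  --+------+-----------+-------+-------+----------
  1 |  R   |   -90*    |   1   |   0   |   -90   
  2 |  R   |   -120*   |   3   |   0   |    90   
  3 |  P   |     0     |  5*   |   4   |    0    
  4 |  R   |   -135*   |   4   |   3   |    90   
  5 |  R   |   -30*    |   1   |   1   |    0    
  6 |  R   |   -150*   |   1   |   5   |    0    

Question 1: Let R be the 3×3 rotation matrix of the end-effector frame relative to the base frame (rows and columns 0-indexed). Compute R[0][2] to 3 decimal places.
End-effector z-axis (col 2 of R) = (0.7071,-0.3536,-0.6124)
R[0][2] = 0.7071

0.707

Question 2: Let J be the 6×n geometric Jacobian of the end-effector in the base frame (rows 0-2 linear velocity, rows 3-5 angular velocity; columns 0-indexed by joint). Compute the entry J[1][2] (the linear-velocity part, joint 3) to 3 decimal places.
prismatic axis z_2 = (0.0000,0.8660,-0.5000)
J_v[:, 2] = z_2; J_ω[:, 2] = (0,0,0)
entry J[1][2] = 0.8660

0.866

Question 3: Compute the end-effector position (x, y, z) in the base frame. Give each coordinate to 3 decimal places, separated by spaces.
after link 1: o_1 = (0.0000, 0.0000, 1.0000)
after link 2: o_2 = (3.0000, 0.0000, 1.0000)
after link 3: o_3 = (3.0000, 6.3301, 1.9641)
after link 4: o_4 = (0.8787, 8.7336, -1.8730)
after link 5: o_5 = (0.9734, 7.6408, -2.7657)
after link 6: o_6 = (5.2161, 9.0550, -0.3162)

5.216 9.055 -0.316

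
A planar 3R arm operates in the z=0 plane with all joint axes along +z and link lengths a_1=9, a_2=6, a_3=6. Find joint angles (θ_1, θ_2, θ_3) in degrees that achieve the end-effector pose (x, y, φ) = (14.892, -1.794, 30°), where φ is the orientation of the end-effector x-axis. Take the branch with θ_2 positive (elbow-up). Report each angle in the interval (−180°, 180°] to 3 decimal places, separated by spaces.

wrist centre = target − a_3·(cos φ, sin φ) = (9.6958, -4.7940)
cos θ_2 = (116.9919−9²−6²)/(2·9·6) = -0.0001; θ_2 = 90.0043° (elbow-up)
β = atan2(-4.7940,9.6958) = -26.3096°; ψ = atan2(6.0000,8.9995) = 33.6914°
θ_1 = β − ψ = -60.0010°
θ_3 = φ − θ_1 − θ_2 = -0.0033° (wrapped to (-180°,180°])

-60.001 90.004 -0.003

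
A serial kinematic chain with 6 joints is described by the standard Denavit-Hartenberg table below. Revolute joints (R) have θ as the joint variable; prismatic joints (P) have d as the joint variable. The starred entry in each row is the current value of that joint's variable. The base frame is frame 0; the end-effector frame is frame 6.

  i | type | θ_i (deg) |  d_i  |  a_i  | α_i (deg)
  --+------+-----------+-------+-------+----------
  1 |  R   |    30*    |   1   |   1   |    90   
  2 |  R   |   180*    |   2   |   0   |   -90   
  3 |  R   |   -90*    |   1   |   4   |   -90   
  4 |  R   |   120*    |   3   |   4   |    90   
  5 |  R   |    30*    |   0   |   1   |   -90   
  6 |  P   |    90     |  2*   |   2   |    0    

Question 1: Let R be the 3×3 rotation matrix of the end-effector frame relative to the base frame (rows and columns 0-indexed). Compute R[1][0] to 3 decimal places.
End-effector x-axis (col 0 of R) = (-0.4330,0.7500,-0.5000)
R[1][0] = 0.7500

0.750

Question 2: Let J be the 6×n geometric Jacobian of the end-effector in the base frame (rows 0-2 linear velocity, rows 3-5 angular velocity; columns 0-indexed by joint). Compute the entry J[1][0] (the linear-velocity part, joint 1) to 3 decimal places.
-2.498

axis z_0 = ẑ; lever o_n−o_0 = (-2.4976,-4.1381,2.3481)
cross product → J_v[:, 0] = (4.1381,-2.4976,0.0000)
J_ω[:, 0] = z_0
entry J[1][0] = -2.4976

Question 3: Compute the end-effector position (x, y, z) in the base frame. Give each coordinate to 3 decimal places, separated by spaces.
-2.498 -4.138 2.348

after link 1: o_1 = (0.8660, 0.5000, 1.0000)
after link 2: o_2 = (1.8660, -1.2321, 1.0000)
after link 3: o_3 = (3.8660, -4.6962, 0.0000)
after link 4: o_4 = (0.2679, -4.4641, 3.4641)
after link 5: o_5 = (-0.3816, -4.3391, 4.2141)
after link 6: o_6 = (-2.4976, -4.1381, 2.3481)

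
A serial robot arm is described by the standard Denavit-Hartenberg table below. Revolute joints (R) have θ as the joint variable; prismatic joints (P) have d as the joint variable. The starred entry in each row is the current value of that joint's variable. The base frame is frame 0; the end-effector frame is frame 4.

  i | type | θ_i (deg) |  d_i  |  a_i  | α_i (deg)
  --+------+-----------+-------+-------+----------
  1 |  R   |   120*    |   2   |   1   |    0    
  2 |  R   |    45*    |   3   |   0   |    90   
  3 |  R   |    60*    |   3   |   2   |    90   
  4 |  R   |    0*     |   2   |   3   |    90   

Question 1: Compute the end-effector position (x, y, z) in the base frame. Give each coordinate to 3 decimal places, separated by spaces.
-3.811 4.859 8.330

after link 1: o_1 = (-0.5000, 0.8660, 2.0000)
after link 2: o_2 = (-0.5000, 0.8660, 5.0000)
after link 3: o_3 = (-0.6895, 4.0226, 6.7321)
after link 4: o_4 = (-3.8114, 4.8591, 8.3301)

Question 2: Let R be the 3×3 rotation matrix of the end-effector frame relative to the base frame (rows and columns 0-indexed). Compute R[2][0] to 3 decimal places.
0.866

End-effector x-axis (col 0 of R) = (-0.4830,0.1294,0.8660)
R[2][0] = 0.8660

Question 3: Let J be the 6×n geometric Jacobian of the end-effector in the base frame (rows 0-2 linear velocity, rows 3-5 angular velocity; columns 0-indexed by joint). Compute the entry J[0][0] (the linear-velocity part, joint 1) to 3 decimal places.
axis z_0 = ẑ; lever o_n−o_0 = (-3.8114,4.8591,8.3301)
cross product → J_v[:, 0] = (-4.8591,-3.8114,0.0000)
J_ω[:, 0] = z_0
entry J[0][0] = -4.8591

-4.859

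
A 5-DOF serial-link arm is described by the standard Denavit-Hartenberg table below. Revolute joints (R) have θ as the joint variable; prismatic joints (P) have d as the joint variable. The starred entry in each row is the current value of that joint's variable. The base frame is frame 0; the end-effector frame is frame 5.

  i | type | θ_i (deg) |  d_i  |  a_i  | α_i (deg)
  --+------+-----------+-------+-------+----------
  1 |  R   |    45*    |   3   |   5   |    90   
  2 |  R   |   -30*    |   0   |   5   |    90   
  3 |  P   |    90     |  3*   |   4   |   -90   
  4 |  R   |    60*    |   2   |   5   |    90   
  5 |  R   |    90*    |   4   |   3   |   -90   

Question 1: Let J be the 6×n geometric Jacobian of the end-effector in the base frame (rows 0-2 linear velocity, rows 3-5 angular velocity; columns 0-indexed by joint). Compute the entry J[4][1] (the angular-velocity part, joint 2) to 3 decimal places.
axis z_1 = (0.7071,-0.7071,0.0000); lever o_n−o_1 = (6.8088,-7.2825,-0.5801)
cross product → J_v[:, 1] = (0.4102,0.4102,-0.3349)
J_ω[:, 1] = z_1
entry J[4][1] = -0.7071

-0.707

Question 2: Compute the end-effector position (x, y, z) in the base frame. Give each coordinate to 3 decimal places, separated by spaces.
10.344 -3.747 2.420

after link 1: o_1 = (3.5355, 3.5355, 3.0000)
after link 2: o_2 = (6.5974, 6.5974, 0.5000)
after link 3: o_3 = (8.3652, 2.7083, -2.0981)
after link 4: o_4 = (10.4391, 1.2467, 2.6519)
after link 5: o_5 = (10.3444, -3.7470, 2.4199)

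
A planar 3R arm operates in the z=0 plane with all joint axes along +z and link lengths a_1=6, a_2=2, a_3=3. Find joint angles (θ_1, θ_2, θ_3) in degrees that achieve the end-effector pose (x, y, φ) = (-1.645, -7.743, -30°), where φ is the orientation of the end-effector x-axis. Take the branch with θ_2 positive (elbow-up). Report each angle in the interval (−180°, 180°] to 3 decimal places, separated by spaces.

wrist centre = target − a_3·(cos φ, sin φ) = (-4.2431, -6.2430)
cos θ_2 = (56.9787−6²−2²)/(2·6·2) = 0.7074; θ_2 = 44.9724° (elbow-up)
β = atan2(-6.2430,-4.2431) = -124.2021°; ψ = atan2(1.4135,7.4149) = 10.7930°
θ_1 = β − ψ = -134.9951°
θ_3 = φ − θ_1 − θ_2 = 60.0228° (wrapped to (-180°,180°])

-134.995 44.972 60.023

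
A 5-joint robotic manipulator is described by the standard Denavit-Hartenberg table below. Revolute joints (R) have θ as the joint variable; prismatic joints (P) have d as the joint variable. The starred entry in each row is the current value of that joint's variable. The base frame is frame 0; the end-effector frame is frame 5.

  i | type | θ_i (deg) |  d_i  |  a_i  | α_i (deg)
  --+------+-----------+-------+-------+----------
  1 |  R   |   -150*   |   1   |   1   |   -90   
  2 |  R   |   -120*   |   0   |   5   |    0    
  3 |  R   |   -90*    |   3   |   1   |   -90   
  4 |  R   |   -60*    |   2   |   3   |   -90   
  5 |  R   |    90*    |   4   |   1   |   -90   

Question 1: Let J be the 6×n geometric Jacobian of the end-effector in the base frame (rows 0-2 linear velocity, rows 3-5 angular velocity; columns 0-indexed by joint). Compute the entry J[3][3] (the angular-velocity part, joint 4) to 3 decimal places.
0.433

axis z_3 = (0.4330,0.2500,0.8660); lever o_n−o_3 = (4.4551,1.8816,-1.6160)
cross product → J_v[:, 3] = (-2.0335,4.5580,-0.2990)
J_ω[:, 3] = z_3
entry J[3][3] = 0.4330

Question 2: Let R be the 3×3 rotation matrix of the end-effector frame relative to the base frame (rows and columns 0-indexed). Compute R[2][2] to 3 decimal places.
0.250

End-effector z-axis (col 2 of R) = (-0.8080,0.5335,0.2500)
R[2][2] = 0.2500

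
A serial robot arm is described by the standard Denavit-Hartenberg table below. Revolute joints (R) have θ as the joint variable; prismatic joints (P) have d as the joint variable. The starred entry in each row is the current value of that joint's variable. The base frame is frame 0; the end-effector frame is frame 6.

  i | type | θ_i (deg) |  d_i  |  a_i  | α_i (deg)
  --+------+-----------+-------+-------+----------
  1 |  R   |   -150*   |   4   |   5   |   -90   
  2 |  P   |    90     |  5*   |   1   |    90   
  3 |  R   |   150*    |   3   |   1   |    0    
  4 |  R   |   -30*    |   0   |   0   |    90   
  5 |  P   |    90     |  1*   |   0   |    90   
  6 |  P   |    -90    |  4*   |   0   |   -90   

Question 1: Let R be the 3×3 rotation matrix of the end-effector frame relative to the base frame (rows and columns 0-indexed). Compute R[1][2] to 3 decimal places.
-0.500

End-effector z-axis (col 2 of R) = (-0.8660,-0.5000,0.0000)
R[1][2] = -0.5000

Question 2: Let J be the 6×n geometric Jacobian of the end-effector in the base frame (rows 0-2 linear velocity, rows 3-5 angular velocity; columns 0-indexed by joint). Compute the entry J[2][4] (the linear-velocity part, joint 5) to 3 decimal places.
prismatic axis z_4 = (0.2500,-0.4330,-0.8660)
J_v[:, 4] = z_4; J_ω[:, 4] = (0,0,0)
entry J[2][4] = -0.8660

-0.866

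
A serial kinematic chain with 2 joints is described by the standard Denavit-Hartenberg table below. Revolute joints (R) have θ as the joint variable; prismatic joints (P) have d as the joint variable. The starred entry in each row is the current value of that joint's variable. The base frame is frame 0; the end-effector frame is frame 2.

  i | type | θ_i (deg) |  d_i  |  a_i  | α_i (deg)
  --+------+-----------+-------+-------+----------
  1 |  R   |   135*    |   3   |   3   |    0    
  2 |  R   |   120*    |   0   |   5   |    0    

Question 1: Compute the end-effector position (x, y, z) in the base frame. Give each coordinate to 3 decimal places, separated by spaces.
-3.415 -2.708 3.000

after link 1: o_1 = (-2.1213, 2.1213, 3.0000)
after link 2: o_2 = (-3.4154, -2.7083, 3.0000)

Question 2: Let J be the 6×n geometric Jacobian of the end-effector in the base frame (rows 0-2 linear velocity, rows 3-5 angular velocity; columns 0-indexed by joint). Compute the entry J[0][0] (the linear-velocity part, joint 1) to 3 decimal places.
2.708

axis z_0 = ẑ; lever o_n−o_0 = (-3.4154,-2.7083,3.0000)
cross product → J_v[:, 0] = (2.7083,-3.4154,0.0000)
J_ω[:, 0] = z_0
entry J[0][0] = 2.7083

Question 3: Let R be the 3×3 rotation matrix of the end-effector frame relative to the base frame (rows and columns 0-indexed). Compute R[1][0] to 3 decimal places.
-0.966

End-effector x-axis (col 0 of R) = (-0.2588,-0.9659,0.0000)
R[1][0] = -0.9659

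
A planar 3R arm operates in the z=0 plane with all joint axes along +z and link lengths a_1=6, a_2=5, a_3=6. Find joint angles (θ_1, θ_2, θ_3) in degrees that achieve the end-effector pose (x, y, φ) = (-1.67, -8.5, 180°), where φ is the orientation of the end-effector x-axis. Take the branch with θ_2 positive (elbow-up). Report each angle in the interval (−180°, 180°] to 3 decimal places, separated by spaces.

-90.001 60.001 -150.000

wrist centre = target − a_3·(cos φ, sin φ) = (4.3300, -8.5000)
cos θ_2 = (90.9989−6²−5²)/(2·6·5) = 0.5000; θ_2 = 60.0012° (elbow-up)
β = atan2(-8.5000,4.3300) = -63.0052°; ψ = atan2(4.3302,8.4999) = 26.9960°
θ_1 = β − ψ = -90.0012°
θ_3 = φ − θ_1 − θ_2 = -150.0000° (wrapped to (-180°,180°])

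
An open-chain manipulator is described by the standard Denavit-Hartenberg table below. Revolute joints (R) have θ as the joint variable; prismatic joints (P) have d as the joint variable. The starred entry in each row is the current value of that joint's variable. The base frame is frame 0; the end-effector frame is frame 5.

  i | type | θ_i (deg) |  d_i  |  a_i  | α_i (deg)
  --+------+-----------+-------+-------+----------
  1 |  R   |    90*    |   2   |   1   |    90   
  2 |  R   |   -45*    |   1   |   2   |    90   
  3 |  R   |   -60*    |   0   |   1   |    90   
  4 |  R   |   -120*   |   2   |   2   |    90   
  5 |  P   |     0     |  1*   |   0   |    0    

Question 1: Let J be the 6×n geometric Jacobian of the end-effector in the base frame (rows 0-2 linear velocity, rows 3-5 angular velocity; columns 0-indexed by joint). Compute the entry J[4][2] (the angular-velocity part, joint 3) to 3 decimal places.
axis z_2 = (0.0000,-0.7071,-0.7071); lever o_n−o_2 = (-0.2500,-0.6597,2.4021)
cross product → J_v[:, 2] = (-2.1651,0.1768,-0.1768)
J_ω[:, 2] = z_2
entry J[4][2] = -0.7071

-0.707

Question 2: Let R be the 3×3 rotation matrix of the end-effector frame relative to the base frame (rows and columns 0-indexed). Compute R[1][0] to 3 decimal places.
End-effector x-axis (col 0 of R) = (0.4330,0.4356,0.7891)
R[1][0] = 0.4356

0.436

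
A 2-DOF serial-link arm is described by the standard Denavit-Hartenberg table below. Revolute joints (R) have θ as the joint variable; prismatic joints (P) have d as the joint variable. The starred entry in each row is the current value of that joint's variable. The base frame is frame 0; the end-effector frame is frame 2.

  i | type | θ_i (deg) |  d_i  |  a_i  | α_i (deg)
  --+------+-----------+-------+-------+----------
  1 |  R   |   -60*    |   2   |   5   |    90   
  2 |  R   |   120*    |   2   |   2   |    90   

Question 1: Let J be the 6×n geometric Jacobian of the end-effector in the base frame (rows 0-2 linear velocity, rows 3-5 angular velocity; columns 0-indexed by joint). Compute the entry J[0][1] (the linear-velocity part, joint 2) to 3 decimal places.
-0.866

axis z_1 = (-0.8660,-0.5000,0.0000); lever o_n−o_1 = (-2.2321,-0.1340,1.7321)
cross product → J_v[:, 1] = (-0.8660,1.5000,-1.0000)
J_ω[:, 1] = z_1
entry J[0][1] = -0.8660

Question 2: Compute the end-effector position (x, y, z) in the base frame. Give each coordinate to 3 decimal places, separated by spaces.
after link 1: o_1 = (2.5000, -4.3301, 2.0000)
after link 2: o_2 = (0.2679, -4.4641, 3.7321)

0.268 -4.464 3.732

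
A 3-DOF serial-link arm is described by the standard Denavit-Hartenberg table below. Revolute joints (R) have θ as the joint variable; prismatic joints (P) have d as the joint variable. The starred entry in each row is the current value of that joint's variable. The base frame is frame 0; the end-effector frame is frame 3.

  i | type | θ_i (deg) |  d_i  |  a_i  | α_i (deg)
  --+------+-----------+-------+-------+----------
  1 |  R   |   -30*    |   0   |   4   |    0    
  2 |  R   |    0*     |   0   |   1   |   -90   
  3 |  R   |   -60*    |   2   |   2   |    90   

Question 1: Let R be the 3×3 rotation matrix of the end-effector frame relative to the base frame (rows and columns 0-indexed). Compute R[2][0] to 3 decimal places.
End-effector x-axis (col 0 of R) = (0.4330,-0.2500,0.8660)
R[2][0] = 0.8660

0.866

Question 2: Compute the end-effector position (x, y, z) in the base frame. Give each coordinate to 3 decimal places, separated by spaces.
after link 1: o_1 = (3.4641, -2.0000, 0.0000)
after link 2: o_2 = (4.3301, -2.5000, 0.0000)
after link 3: o_3 = (6.1962, -1.2679, 1.7321)

6.196 -1.268 1.732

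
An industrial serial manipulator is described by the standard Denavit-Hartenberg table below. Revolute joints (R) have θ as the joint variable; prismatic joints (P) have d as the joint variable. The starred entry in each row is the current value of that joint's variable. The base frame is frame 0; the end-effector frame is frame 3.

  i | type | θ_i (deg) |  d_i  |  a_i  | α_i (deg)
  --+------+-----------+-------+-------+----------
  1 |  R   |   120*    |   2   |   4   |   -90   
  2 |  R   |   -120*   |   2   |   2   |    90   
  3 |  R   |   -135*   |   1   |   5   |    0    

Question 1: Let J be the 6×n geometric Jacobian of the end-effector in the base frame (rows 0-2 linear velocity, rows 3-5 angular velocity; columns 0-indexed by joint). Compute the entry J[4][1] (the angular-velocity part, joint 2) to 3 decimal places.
-0.500

axis z_1 = (-0.8660,-0.5000,0.0000); lever o_n−o_1 = (1.3789,0.6827,-1.8298)
cross product → J_v[:, 1] = (0.9149,-1.5847,0.0983)
J_ω[:, 1] = z_1
entry J[4][1] = -0.5000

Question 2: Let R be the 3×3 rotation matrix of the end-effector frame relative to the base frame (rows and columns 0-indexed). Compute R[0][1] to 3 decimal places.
End-effector y-axis (col 1 of R) = (0.7891,0.0474,0.6124)
R[0][1] = 0.7891

0.789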